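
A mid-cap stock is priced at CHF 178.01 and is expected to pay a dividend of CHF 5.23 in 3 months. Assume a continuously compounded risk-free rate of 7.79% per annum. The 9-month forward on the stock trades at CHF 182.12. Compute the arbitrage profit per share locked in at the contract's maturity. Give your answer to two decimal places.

PV(dividends) I = 5.23·e^(−0.0779·3/12) = 5.1291
Fair forward F* = (S − I)·e^(rT) = (178.01 − 5.1291)·e^0.058425 = 172.8809 × 1.060165 = 183.2823
Market CHF 182.12 < fair 183.2823: forward underpriced → reverse cash-and-carry (short the stock, invest proceeds at r, pay the dividends, go long the forward).
Profit at T = |F_mkt − F*| = |182.12 − 183.2823| = CHF 1.16 per share

CHF 1.16 per share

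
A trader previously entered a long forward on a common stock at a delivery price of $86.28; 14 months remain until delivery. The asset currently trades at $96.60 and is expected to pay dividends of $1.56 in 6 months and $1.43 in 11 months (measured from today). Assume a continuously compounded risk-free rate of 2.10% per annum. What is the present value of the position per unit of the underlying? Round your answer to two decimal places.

PV(remaining dividends) I = 1.56·e^(−0.0210·6/12) + 1.43·e^(−0.0210·11/12) = 2.9464
Current forward F = (S − I)·e^(rT) = (96.60 − 2.9464)·e^(0.0210·14/12) = 93.6536 × 1.024803 = 95.9765
Value (long) = (F − K)·e^(−rT) = (95.9765 − 86.28) × 0.975798 = 9.4618
Value = $9.46

$9.46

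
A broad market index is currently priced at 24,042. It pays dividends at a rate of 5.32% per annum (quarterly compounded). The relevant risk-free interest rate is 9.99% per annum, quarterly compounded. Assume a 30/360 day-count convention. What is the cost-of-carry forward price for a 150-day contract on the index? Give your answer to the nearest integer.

F = S · (1+r/4)^(4T) / (1+q/4)^(4T)
= 24042 × 1.041971 / 1.022265 = 24042 × 1.019277
F = 24,505

24,505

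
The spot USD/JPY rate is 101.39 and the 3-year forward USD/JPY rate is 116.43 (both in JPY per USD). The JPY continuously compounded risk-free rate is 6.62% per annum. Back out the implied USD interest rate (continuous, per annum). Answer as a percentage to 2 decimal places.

2.01%

F = S·e^((r_JPY − r_USD)T) ⇒ r_USD = r_JPY − ln(F/S)/T
ln(116.43/101.39) = 0.138316; /(3) = 0.046105
r_USD = 0.0662 − 0.046105 = 0.020095
r_USD = 2.01%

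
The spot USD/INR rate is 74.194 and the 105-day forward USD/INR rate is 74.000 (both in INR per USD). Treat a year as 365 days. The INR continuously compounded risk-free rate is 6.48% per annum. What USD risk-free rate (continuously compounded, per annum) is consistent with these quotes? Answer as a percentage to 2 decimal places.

7.39%

F = S·e^((r_INR − r_USD)T) ⇒ r_USD = r_INR − ln(F/S)/T
ln(74.000/74.194) = -0.002618; /(105/365) = -0.009101
r_USD = 0.0648 + 0.009101 = 0.073901
r_USD = 7.39%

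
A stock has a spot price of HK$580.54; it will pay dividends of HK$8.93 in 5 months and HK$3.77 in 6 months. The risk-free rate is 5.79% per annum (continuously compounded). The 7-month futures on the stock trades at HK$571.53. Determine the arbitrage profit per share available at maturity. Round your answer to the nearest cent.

HK$16.15 per share

PV(dividends) I = 8.93·e^(−0.0579·5/12) + 3.77·e^(−0.0579·6/12) = 12.3796
Fair futures F* = (S − I)·e^(rT) = (580.54 − 12.3796)·e^0.033775 = 568.1604 × 1.034352 = 587.6778
Market HK$571.53 < fair 587.6778: forward underpriced → reverse cash-and-carry (short the stock, invest proceeds at r, pay the dividends, go long the forward).
Profit at T = |F_mkt − F*| = |571.53 − 587.6778| = HK$16.15 per share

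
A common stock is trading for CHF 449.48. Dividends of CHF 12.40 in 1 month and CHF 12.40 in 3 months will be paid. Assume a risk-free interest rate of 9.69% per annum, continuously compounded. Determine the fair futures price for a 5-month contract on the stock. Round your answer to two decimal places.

PV(dividends) I = 12.40·e^(−0.0969·1/12) + 12.40·e^(−0.0969·3/12)
I = 12.3003 + 12.1032 = 24.4035
F = (S − I)·e^(rT) = (449.48 − 24.4035) · e^(0.0969·5/12)
= 425.0765 · e^0.040375 = 425.0765 × 1.041201 = CHF 442.59

CHF 442.59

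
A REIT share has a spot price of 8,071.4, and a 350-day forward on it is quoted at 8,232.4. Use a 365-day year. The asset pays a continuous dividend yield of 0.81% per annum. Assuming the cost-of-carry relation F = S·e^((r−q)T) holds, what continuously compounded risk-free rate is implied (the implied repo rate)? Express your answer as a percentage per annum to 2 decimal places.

From F = S·e^((r−q)T): (r − q) = ln(F/S)/T
ln(8232.4/8071.4) = ln(1.019947) = 0.019751
(r − q) = 0.019751 / (350/365) = 0.020597
r = ln(F/S)/T + q = 0.020597 + 0.0081 = 0.028697
r = 2.87%

2.87%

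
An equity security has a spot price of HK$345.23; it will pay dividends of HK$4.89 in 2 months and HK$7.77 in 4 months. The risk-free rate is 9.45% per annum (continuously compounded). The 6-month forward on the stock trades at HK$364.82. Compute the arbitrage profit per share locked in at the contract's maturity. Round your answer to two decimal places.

PV(dividends) I = 4.89·e^(−0.0945·2/12) + 7.77·e^(−0.0945·4/12) = 12.3426
Fair forward F* = (S − I)·e^(rT) = (345.23 − 12.3426)·e^0.047250 = 332.8874 × 1.048384 = 348.9938
Market HK$364.82 > fair 348.9938: forward overpriced → cash-and-carry (borrow at r, buy the stock and collect the dividends, short the forward).
Profit at T = |F_mkt − F*| = |364.82 − 348.9938| = HK$15.83 per share

HK$15.83 per share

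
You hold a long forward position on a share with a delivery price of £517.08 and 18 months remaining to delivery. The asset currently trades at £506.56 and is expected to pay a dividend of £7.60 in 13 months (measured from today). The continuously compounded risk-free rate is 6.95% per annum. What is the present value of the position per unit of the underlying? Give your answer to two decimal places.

PV(remaining dividends) I = 7.60·e^(−0.0695·13/12) = 7.0488
Current forward F = (S − I)·e^(rT) = (506.56 − 7.0488)·e^(0.0695·18/12) = 499.5112 × 1.109878 = 554.3965
Value (long) = (F − K)·e^(−rT) = (554.3965 − 517.08) × 0.901000 = 33.6222
Value = £33.62

£33.62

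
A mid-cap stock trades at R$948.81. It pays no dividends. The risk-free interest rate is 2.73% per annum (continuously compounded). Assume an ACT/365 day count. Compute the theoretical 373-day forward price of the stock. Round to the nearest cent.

R$975.65

F = S·e^(rT) = 948.81 · e^(0.0273 × 373/365)
= 948.81 · e^0.027898 = 948.81 × 1.028291
F = R$975.65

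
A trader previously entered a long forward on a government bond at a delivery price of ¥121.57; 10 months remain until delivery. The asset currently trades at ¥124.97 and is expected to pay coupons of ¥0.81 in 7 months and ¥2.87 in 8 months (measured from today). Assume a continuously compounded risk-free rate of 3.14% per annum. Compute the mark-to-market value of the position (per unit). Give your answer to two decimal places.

¥2.93

PV(remaining coupons) I = 0.81·e^(−0.0314·7/12) + 2.87·e^(−0.0314·8/12) = 3.6058
Current forward F = (S − I)·e^(rT) = (124.97 − 3.6058)·e^(0.0314·10/12) = 121.3642 × 1.026512 = 124.5818
Value (long) = (F − K)·e^(−rT) = (124.5818 − 121.57) × 0.974173 = 2.9340
Value = ¥2.93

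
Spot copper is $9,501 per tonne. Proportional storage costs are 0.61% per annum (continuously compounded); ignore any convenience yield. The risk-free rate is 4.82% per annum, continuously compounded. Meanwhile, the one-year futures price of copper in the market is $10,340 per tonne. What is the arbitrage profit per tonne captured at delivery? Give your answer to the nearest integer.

Fair futures: F* = S·e^(carry·T), with carry = (r + u) = 0.0482 + 0.0061 = 0.0543
F* = 9501 · e^(0.0543 × 12/12) = 9501 · e^0.054300 = 9501 × 1.055801 = $10031.1653
Market $10340 > fair $10031.1653: forward overpriced → cash-and-carry (buy spot, short the forward).
At maturity, profit = |F_mkt − F*| = |10340 − 10031.1653| = $309 per tonne

$309 per tonne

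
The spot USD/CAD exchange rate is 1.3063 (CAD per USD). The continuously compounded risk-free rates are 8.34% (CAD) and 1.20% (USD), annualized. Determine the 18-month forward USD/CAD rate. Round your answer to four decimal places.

F = S·e^((r_CAD − r_USD)T) = 1.3063 · e^((0.0834 − 0.0120) × 18/12)
= 1.3063 · e^0.107100 = 1.3063 × 1.113046
F = 1.4540 CAD per USD

1.4540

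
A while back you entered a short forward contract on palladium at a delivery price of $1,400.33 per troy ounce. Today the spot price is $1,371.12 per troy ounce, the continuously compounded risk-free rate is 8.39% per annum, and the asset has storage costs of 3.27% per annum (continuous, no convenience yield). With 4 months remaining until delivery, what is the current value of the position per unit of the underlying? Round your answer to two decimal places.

-$24.44 per troy ounce

Current fair forward for the remaining 4 months: F = S·e^((r + u)·T), (r + u) = 0.0839 + 0.0327 = 0.1166
F = 1371.12 · e^(0.1166 × 4/12) = 1371.12 × 1.03963186 = 1425.4600
Value of long forward = (F − K)·e^(−rT) = (1425.4600 − 1400.33) · e^(−0.0839·4/12)
= 25.1300 × 0.97242078 = 24.44
Short position value = −(long value) = -$24.44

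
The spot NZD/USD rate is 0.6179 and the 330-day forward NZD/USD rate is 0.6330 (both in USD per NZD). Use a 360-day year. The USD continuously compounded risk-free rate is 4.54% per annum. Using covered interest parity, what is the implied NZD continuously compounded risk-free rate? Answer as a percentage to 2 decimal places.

F = S·e^((r_USD − r_NZD)T) ⇒ r_NZD = r_USD − ln(F/S)/T
ln(0.6330/0.6179) = 0.024144; /(330/360) = 0.026339
r_NZD = 0.0454 − 0.026339 = 0.019061
r_NZD = 1.91%

1.91%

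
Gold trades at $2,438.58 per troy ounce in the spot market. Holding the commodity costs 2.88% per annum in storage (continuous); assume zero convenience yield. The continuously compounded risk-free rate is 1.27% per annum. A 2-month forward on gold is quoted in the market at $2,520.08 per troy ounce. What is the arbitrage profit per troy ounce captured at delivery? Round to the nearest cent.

$64.57 per troy ounce

Fair forward: F* = S·e^(carry·T), with carry = (r + u) = 0.0127 + 0.0288 = 0.0415
F* = 2438.58 · e^(0.0415 × 2/12) = 2438.58 · e^0.00691667 = 2438.58 × 1.00694065 = $2455.5053
Market $2520.08 > fair $2455.5053: forward overpriced → cash-and-carry (buy spot, short the forward).
At maturity, profit = |F_mkt − F*| = |2520.08 − 2455.5053| = $64.57 per troy ounce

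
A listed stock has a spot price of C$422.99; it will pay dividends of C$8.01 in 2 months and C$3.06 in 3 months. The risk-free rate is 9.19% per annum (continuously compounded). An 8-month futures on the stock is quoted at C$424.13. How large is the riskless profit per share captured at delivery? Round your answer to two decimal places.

C$14.02 per share

PV(dividends) I = 8.01·e^(−0.0919·2/12) + 3.06·e^(−0.0919·3/12) = 10.8787
Fair futures F* = (S − I)·e^(rT) = (422.99 − 10.8787)·e^0.061267 = 412.1113 × 1.063183 = 438.1497
Market C$424.13 < fair 438.1497: forward underpriced → reverse cash-and-carry (short the stock, invest proceeds at r, pay the dividends, go long the forward).
Profit at T = |F_mkt − F*| = |424.13 − 438.1497| = C$14.02 per share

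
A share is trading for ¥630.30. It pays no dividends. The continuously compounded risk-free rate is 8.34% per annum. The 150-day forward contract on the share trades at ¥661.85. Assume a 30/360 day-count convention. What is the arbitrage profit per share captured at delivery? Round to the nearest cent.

Fair forward: F* = S·e^(carry·T), with carry = r = 0.0834
F* = 630.30 · e^(0.0834 × 150/360) = 630.30 · e^0.034750 = 630.30 × 1.035361 = ¥652.5880
Market ¥661.85 > fair ¥652.5880: forward overpriced → cash-and-carry (buy spot, short the forward).
At maturity, profit = |F_mkt − F*| = |661.85 − 652.5880| = ¥9.26 per share

¥9.26 per share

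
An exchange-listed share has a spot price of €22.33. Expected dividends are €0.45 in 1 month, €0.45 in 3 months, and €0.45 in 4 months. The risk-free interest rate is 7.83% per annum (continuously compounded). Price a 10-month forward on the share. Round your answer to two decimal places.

€22.42

PV(dividends) I = 0.45·e^(−0.0783·1/12) + 0.45·e^(−0.0783·3/12) + 0.45·e^(−0.0783·4/12)
I = 0.4471 + 0.4413 + 0.4384 = 1.3268
F = (S − I)·e^(rT) = (22.33 − 1.3268) · e^(0.0783·10/12)
= 21.0032 · e^0.065250 = 21.0032 × 1.067426 = €22.42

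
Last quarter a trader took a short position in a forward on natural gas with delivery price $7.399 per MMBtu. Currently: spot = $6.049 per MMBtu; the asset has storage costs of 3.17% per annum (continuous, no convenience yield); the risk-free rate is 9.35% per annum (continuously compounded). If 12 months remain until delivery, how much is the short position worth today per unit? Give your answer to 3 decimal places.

Current fair forward for the remaining 12 months: F = S·e^((r + u)·T), (r + u) = 0.0935 + 0.0317 = 0.1252
F = 6.049 · e^(0.1252 × 12/12) = 6.049 × 1.133375 = 6.8558
Value of long forward = (F − K)·e^(−rT) = (6.8558 − 7.399) · e^(−0.0935·12/12)
= -0.5432 × 0.910738 = -0.495
Short position value = −(long value) = $0.495

$0.495 per MMBtu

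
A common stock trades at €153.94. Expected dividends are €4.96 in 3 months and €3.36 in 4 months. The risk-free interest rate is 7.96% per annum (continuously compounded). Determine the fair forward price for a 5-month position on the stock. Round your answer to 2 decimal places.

€150.72

PV(dividends) I = 4.96·e^(−0.0796·3/12) + 3.36·e^(−0.0796·4/12)
I = 4.8623 + 3.2720 = 8.1343
F = (S − I)·e^(rT) = (153.94 − 8.1343) · e^(0.0796·5/12)
= 145.8057 · e^0.033167 = 145.8057 × 1.033723 = €150.72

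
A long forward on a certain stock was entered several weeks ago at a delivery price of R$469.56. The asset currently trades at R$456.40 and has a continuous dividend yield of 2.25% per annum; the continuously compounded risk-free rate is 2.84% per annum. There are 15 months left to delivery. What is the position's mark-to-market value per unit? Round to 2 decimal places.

-R$9.44

Current fair forward for the remaining 15 months: F = S·e^((r − q)·T), (r − q) = 0.0284 − 0.0225 = 0.0059
F = 456.40 · e^(0.0059 × 15/12) = 456.40 × 1.007402 = 459.7783
Value of long forward = (F − K)·e^(−rT) = (459.7783 − 469.56) · e^(−0.0284·15/12)
= -9.7817 × 0.965123 = -9.44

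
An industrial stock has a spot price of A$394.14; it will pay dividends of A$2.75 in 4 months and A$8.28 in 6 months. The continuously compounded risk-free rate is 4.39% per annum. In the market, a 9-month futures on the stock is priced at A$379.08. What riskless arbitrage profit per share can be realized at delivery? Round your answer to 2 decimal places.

A$17.08 per share

PV(dividends) I = 2.75·e^(−0.0439·4/12) + 8.28·e^(−0.0439·6/12) = 10.8103
Fair futures F* = (S − I)·e^(rT) = (394.14 − 10.8103)·e^0.032925 = 383.3297 × 1.033473 = 396.1609
Market A$379.08 < fair 396.1609: forward underpriced → reverse cash-and-carry (short the stock, invest proceeds at r, pay the dividends, go long the forward).
Profit at T = |F_mkt − F*| = |379.08 − 396.1609| = A$17.08 per share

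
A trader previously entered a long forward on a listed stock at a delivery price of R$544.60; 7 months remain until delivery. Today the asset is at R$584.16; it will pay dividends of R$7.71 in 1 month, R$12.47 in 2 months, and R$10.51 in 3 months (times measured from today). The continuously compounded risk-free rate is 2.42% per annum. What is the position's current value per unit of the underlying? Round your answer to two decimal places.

R$16.63

PV(remaining dividends) I = 7.71·e^(−0.0242·1/12) + 12.47·e^(−0.0242·2/12) + 10.51·e^(−0.0242·3/12) = 30.5609
Current forward F = (S − I)·e^(rT) = (584.16 − 30.5609)·e^(0.0242·7/12) = 553.5991 × 1.014217 = 561.4696
Value (long) = (F − K)·e^(−rT) = (561.4696 − 544.60) × 0.985983 = 16.6331
Value = R$16.63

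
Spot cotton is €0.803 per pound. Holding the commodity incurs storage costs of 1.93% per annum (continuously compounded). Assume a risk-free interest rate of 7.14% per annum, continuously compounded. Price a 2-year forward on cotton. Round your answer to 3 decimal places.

€0.963 per pound

Net carry = r + u − y = 0.0714 + 0.0193 − 0.0000 = 0.0907
F = S·e^((r+u−y)T) = 0.803 · e^(0.0907 × 2) = 0.803 · e^0.181400
= 0.803 × 1.198895 = €0.963 per pound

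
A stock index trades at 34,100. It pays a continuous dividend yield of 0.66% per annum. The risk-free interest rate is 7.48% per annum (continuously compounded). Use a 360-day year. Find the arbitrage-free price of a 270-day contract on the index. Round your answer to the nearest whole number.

F = S·e^((r − q)T) = 34100 · e^((0.0748 − 0.0066) × 270/360)
= 34100 · e^0.051150 = 34100 × 1.052481
F = 35,890

35,890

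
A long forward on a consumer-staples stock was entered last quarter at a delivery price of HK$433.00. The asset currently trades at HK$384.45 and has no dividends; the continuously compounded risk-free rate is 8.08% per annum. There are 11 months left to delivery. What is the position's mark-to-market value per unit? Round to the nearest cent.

Current fair forward for the remaining 11 months: F = S·e^(r·T), r = 0.0808
F = 384.45 · e^(0.0808 × 11/12) = 384.45 × 1.076879 = 414.0061
Value of long forward = (F − K)·e^(−rT) = (414.0061 − 433.00) · e^(−0.0808·11/12)
= -18.9939 × 0.928610 = -17.64

-HK$17.64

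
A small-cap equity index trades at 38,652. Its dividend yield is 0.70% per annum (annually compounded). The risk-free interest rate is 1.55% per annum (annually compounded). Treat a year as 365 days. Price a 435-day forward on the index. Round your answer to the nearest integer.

39,041

F = S · (1+r)^T / (1+q)^T
= 38652 × 1.018500 / 1.008348 = 38652 × 1.010068
F = 39,041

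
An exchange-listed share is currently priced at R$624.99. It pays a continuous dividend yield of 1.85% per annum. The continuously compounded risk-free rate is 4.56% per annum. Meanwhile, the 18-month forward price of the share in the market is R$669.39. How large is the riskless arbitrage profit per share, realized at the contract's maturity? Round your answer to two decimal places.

R$18.47 per share

Fair forward: F* = S·e^(carry·T), with carry = (r − q) = 0.0456 − 0.0185 = 0.0271
F* = 624.99 · e^(0.0271 × 18/12) = 624.99 · e^0.040650 = 624.99 × 1.041488 = R$650.9196
Market R$669.39 > fair R$650.9196: forward overpriced → cash-and-carry (buy spot, short the forward).
At maturity, profit = |F_mkt − F*| = |669.39 − 650.9196| = R$18.47 per share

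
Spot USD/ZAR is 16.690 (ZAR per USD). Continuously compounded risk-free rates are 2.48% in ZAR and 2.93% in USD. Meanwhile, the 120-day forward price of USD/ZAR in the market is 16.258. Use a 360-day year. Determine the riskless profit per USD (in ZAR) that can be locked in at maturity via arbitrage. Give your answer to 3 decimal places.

0.407 per USD (in ZAR)

Fair forward: F* = S·e^(carry·T), with carry = (r_ZAR − r_USD) = 0.0248 − 0.0293 = -0.0045
F* = 16.690 · e^(-0.0045 × 120/360) = 16.690 · e^-0.001500 = 16.690 × 0.998501 = 16.6650
Market 16.258 < fair 16.6650: forward underpriced → reverse cash-and-carry (short spot, go long the forward).
At maturity, profit = |F_mkt − F*| = |16.258 − 16.6650| = 0.407 per USD (in ZAR)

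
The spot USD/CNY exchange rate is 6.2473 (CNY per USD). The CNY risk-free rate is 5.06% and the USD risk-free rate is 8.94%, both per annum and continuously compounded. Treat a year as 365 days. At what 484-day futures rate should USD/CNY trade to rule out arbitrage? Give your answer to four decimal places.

5.9340

F = S·e^((r_CNY − r_USD)T) = 6.2473 · e^((0.0506 − 0.0894) × 484/365)
= 6.2473 · e^-0.051450 = 6.2473 × 0.949851
F = 5.9340 CNY per USD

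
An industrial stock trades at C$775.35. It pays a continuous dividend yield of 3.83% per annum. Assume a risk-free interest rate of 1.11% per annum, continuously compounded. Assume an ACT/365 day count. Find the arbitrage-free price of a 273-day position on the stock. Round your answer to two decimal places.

C$759.74

F = S·e^((r − q)T) = 775.35 · e^((0.0111 − 0.0383) × 273/365)
= 775.35 · e^-0.020344 = 775.35 × 0.979862
F = C$759.74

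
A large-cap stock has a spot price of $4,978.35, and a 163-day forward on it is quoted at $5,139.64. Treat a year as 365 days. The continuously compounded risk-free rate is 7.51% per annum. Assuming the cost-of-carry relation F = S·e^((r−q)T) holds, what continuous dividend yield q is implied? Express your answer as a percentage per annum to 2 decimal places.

0.37%

From F = S·e^((r−q)T): (r − q) = ln(F/S)/T
ln(5139.64/4978.35) = ln(1.032398) = 0.031884
(r − q) = 0.031884 / (163/365) = 0.071397
q = r − ln(F/S)/T = 0.0751 − 0.071397 = 0.003703
q = 0.37%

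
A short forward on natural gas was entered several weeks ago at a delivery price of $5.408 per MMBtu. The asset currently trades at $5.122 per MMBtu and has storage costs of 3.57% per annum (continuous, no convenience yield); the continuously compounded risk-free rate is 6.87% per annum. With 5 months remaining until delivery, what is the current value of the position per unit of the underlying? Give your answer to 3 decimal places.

Current fair forward for the remaining 5 months: F = S·e^((r + u)·T), (r + u) = 0.0687 + 0.0357 = 0.1044
F = 5.122 · e^(0.1044 × 5/12) = 5.122 × 1.044460 = 5.3497
Value of long forward = (F − K)·e^(−rT) = (5.3497 − 5.408) · e^(−0.0687·5/12)
= -0.0583 × 0.971781 = -0.057
Short position value = −(long value) = $0.057

$0.057 per MMBtu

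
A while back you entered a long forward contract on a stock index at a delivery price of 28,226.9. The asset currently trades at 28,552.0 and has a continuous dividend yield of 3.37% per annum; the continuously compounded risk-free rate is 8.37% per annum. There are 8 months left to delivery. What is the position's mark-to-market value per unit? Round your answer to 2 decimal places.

1222.71

Current fair forward for the remaining 8 months: F = S·e^((r − q)·T), (r − q) = 0.0837 − 0.0337 = 0.0500
F = 28552.0 · e^(0.0500 × 8/12) = 28552.0 × 1.03389511 = 29519.7732
Value of long forward = (F − K)·e^(−rT) = (29519.7732 − 28226.9) · e^(−0.0837·8/12)
= 1292.8732 × 0.94572826 = 1222.71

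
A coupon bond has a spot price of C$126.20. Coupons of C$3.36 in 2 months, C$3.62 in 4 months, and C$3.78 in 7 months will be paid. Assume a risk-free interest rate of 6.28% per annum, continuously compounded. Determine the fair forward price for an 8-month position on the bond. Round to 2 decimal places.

C$120.63

PV(coupons) I = 3.36·e^(−0.0628·2/12) + 3.62·e^(−0.0628·4/12) + 3.78·e^(−0.0628·7/12)
I = 3.3250 + 3.5450 + 3.6440 = 10.5140
F = (S − I)·e^(rT) = (126.20 − 10.5140) · e^(0.0628·8/12)
= 115.6860 · e^0.041867 = 115.6860 × 1.042756 = C$120.63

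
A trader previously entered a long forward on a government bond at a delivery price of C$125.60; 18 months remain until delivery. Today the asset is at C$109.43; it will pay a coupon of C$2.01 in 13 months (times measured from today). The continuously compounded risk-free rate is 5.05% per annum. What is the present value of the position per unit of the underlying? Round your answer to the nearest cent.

PV(remaining coupons) I = 2.01·e^(−0.0505·13/12) = 1.9030
Current forward F = (S − I)·e^(rT) = (109.43 − 1.9030)·e^(0.0505·18/12) = 107.5270 × 1.078693 = 115.9886
Value (long) = (F − K)·e^(−rT) = (115.9886 − 125.60) × 0.927048 = -8.9102
Value = -C$8.91

-C$8.91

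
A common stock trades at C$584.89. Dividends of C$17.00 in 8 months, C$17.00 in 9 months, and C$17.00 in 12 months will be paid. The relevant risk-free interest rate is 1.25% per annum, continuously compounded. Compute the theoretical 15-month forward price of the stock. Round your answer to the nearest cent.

PV(dividends) I = 17.00·e^(−0.0125·8/12) + 17.00·e^(−0.0125·9/12) + 17.00·e^(−0.0125·12/12)
I = 16.8589 + 16.8414 + 16.7888 = 50.4891
F = (S − I)·e^(rT) = (584.89 − 50.4891) · e^(0.0125·15/12)
= 534.4009 · e^0.015625 = 534.4009 × 1.015748 = C$542.82

C$542.82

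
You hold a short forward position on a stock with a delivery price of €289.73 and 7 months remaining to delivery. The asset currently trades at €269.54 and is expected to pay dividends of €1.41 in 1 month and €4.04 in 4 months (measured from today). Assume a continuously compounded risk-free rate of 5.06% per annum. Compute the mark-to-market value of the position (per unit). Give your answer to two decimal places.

PV(remaining dividends) I = 1.41·e^(−0.0506·1/12) + 4.04·e^(−0.0506·4/12) = 5.3765
Current forward F = (S − I)·e^(rT) = (269.54 − 5.3765)·e^(0.0506·7/12) = 264.1635 × 1.029957 = 272.0770
Value (long) = (F − K)·e^(−rT) = (272.0770 − 289.73) × 0.970915 = -17.1396
Short position value = −(long value) = €17.14

€17.14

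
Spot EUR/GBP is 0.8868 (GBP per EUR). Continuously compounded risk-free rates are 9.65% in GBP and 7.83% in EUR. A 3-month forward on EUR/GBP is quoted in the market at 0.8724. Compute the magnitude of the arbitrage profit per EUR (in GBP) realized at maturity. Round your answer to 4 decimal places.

0.0184 per EUR (in GBP)

Fair forward: F* = S·e^(carry·T), with carry = (r_GBP − r_EUR) = 0.0965 − 0.0783 = 0.0182
F* = 0.8868 · e^(0.0182 × 3/12) = 0.8868 · e^0.004550 = 0.8868 × 1.004560 = 0.8908
Market 0.8724 < fair 0.8908: forward underpriced → reverse cash-and-carry (short spot, go long the forward).
At maturity, profit = |F_mkt − F*| = |0.8724 − 0.8908| = 0.0184 per EUR (in GBP)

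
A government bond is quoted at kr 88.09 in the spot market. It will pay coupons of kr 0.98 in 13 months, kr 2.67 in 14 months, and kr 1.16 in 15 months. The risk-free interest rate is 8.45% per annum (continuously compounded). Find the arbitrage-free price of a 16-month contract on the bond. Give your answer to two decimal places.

kr 93.72

PV(coupons) I = 0.98·e^(−0.0845·13/12) + 2.67·e^(−0.0845·14/12) + 1.16·e^(−0.0845·15/12)
I = 0.8943 + 2.4193 + 1.0437 = 4.3573
F = (S − I)·e^(rT) = (88.09 − 4.3573) · e^(0.0845·16/12)
= 83.7327 · e^0.112667 = 83.7327 × 1.119259 = kr 93.72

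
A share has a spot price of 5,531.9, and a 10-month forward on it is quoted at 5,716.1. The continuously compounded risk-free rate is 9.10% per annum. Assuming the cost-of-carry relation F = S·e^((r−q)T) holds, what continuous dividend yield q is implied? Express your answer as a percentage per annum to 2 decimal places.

5.17%

From F = S·e^((r−q)T): (r − q) = ln(F/S)/T
ln(5716.1/5531.9) = ln(1.033298) = 0.032756
(r − q) = 0.032756 / (10/12) = 0.039307
q = r − ln(F/S)/T = 0.0910 − 0.039307 = 0.051693
q = 5.17%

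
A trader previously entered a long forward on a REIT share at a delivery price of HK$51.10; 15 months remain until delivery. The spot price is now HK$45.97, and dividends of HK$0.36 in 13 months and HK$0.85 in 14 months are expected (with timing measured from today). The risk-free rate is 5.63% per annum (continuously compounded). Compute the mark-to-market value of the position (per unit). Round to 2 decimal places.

-HK$2.79

PV(remaining dividends) I = 0.36·e^(−0.0563·13/12) + 0.85·e^(−0.0563·14/12) = 1.1347
Current forward F = (S − I)·e^(rT) = (45.97 − 1.1347)·e^(0.0563·15/12) = 44.8353 × 1.072910 = 48.1042
Value (long) = (F − K)·e^(−rT) = (48.1042 − 51.10) × 0.932044 = -2.7922
Value = -HK$2.79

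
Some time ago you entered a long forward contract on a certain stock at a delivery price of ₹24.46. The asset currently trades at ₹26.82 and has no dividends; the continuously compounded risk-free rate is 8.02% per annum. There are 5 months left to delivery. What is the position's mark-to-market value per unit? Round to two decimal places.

Current fair forward for the remaining 5 months: F = S·e^(r·T), r = 0.0802
F = 26.82 · e^(0.0802 × 5/12) = 26.82 × 1.033981 = 27.7314
Value of long forward = (F − K)·e^(−rT) = (27.7314 − 24.46) · e^(−0.0802·5/12)
= 3.2714 × 0.967136 = 3.16

₹3.16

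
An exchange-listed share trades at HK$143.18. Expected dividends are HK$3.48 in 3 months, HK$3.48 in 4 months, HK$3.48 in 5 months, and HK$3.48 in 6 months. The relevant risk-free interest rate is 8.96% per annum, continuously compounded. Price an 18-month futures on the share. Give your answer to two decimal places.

PV(dividends) I = 3.48·e^(−0.0896·3/12) + 3.48·e^(−0.0896·4/12) + 3.48·e^(−0.0896·5/12) + 3.48·e^(−0.0896·6/12)
I = 3.4029 + 3.3776 + 3.3525 + 3.3275 = 13.4605
F = (S − I)·e^(rT) = (143.18 − 13.4605) · e^(0.0896·18/12)
= 129.7195 · e^0.134400 = 129.7195 × 1.143850 = HK$148.38

HK$148.38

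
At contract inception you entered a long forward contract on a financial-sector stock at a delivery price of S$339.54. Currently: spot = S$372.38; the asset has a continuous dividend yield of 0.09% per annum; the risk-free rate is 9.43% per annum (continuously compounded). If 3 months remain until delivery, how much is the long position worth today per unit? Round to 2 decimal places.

Current fair forward for the remaining 3 months: F = S·e^((r − q)·T), (r − q) = 0.0943 − 0.0009 = 0.0934
F = 372.38 · e^(0.0934 × 3/12) = 372.38 × 1.023625 = 381.1775
Value of long forward = (F − K)·e^(−rT) = (381.1775 − 339.54) · e^(−0.0943·3/12)
= 41.6375 × 0.976701 = 40.67

S$40.67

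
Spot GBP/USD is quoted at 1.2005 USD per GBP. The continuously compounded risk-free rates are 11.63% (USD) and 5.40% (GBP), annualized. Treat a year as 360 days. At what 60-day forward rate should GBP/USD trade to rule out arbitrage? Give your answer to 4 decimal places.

1.2130

F = S·e^((r_USD − r_GBP)T) = 1.2005 · e^((0.1163 − 0.0540) × 60/360)
= 1.2005 · e^0.010383 = 1.2005 × 1.010437
F = 1.2130 USD per GBP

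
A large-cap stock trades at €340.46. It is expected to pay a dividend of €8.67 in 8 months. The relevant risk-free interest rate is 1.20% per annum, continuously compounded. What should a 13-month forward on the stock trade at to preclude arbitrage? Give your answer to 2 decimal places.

€336.20

PV(dividends) I = 8.67·e^(−0.0120·8/12)
I = 8.6009
F = (S − I)·e^(rT) = (340.46 − 8.6009) · e^(0.0120·13/12)
= 331.8591 · e^0.013000 = 331.8591 × 1.013085 = €336.20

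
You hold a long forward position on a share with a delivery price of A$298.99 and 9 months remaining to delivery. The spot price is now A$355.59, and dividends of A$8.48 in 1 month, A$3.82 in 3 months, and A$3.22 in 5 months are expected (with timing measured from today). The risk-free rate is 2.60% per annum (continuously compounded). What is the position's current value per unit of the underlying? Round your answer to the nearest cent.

A$46.93

PV(remaining dividends) I = 8.48·e^(−0.0260·1/12) + 3.82·e^(−0.0260·3/12) + 3.22·e^(−0.0260·5/12) = 15.4422
Current forward F = (S − I)·e^(rT) = (355.59 − 15.4422)·e^(0.0260·9/12) = 340.1478 × 1.019691 = 346.8457
Value (long) = (F − K)·e^(−rT) = (346.8457 − 298.99) × 0.980689 = 46.9316
Value = A$46.93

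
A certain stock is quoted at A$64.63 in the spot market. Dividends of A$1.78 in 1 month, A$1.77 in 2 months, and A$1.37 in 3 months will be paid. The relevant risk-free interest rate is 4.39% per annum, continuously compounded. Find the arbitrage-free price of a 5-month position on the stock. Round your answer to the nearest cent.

PV(dividends) I = 1.78·e^(−0.0439·1/12) + 1.77·e^(−0.0439·2/12) + 1.37·e^(−0.0439·3/12)
I = 1.7735 + 1.7571 + 1.3550 = 4.8856
F = (S − I)·e^(rT) = (64.63 − 4.8856) · e^(0.0439·5/12)
= 59.7444 · e^0.018292 = 59.7444 × 1.018460 = A$60.85

A$60.85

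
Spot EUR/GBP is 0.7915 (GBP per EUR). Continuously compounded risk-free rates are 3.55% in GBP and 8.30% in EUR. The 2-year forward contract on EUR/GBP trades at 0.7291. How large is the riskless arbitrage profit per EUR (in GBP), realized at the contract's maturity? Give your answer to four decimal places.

0.0093 per EUR (in GBP)

Fair forward: F* = S·e^(carry·T), with carry = (r_GBP − r_EUR) = 0.0355 − 0.0830 = -0.0475
F* = 0.7915 · e^(-0.0475 × 2) = 0.7915 · e^-0.095000 = 0.7915 × 0.909373 = 0.7198
Market 0.7291 > fair 0.7198: forward overpriced → cash-and-carry (buy spot, short the forward).
At maturity, profit = |F_mkt − F*| = |0.7291 − 0.7198| = 0.0093 per EUR (in GBP)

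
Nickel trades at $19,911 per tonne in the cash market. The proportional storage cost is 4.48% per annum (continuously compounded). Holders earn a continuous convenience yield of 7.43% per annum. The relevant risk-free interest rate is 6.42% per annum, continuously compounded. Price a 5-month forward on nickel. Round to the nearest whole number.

$20,201 per tonne

Net carry = r + u − y = 0.0642 + 0.0448 − 0.0743 = 0.0347
F = S·e^((r+u−y)T) = 19911 · e^(0.0347 × 5/12) = 19911 · e^0.014458
= 19911 × 1.014563 = $20,201 per tonne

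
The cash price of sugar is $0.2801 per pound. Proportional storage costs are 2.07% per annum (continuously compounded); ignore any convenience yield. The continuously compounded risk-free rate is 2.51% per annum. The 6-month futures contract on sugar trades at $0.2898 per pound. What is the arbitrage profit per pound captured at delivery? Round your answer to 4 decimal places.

$0.0032 per pound

Fair futures: F* = S·e^(carry·T), with carry = (r + u) = 0.0251 + 0.0207 = 0.0458
F* = 0.2801 · e^(0.0458 × 6/12) = 0.2801 · e^0.022900 = 0.2801 × 1.023164 = $0.2866
Market $0.2898 > fair $0.2866: forward overpriced → cash-and-carry (buy spot, short the forward).
At maturity, profit = |F_mkt − F*| = |0.2898 − 0.2866| = $0.0032 per pound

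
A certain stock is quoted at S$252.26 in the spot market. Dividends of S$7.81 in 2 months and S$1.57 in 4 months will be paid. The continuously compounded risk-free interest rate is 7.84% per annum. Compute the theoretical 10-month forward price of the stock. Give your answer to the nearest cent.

PV(dividends) I = 7.81·e^(−0.0784·2/12) + 1.57·e^(−0.0784·4/12)
I = 7.7086 + 1.5295 = 9.2381
F = (S − I)·e^(rT) = (252.26 − 9.2381) · e^(0.0784·10/12)
= 243.0219 · e^0.065333 = 243.0219 × 1.067514 = S$259.43

S$259.43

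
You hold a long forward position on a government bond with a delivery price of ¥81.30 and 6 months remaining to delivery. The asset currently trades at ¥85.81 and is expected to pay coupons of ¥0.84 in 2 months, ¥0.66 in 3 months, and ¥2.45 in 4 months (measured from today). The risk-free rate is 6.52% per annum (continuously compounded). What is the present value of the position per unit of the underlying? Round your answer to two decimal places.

¥3.24

PV(remaining coupons) I = 0.84·e^(−0.0652·2/12) + 0.66·e^(−0.0652·3/12) + 2.45·e^(−0.0652·4/12) = 3.8776
Current forward F = (S − I)·e^(rT) = (85.81 − 3.8776)·e^(0.0652·6/12) = 81.9324 × 1.033137 = 84.6474
Value (long) = (F − K)·e^(−rT) = (84.6474 − 81.30) × 0.967926 = 3.2400
Value = ¥3.24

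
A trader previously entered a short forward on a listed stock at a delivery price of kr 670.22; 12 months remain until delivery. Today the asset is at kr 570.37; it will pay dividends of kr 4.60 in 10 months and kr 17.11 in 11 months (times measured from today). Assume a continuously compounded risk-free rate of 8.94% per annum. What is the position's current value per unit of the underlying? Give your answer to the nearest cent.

PV(remaining dividends) I = 4.60·e^(−0.0894·10/12) + 17.11·e^(−0.0894·11/12) = 20.0335
Current forward F = (S − I)·e^(rT) = (570.37 − 20.0335)·e^(0.0894·12/12) = 550.3365 × 1.093518 = 601.8029
Value (long) = (F − K)·e^(−rT) = (601.8029 − 670.22) × 0.914480 = -62.5661
Short position value = −(long value) = kr 62.57

kr 62.57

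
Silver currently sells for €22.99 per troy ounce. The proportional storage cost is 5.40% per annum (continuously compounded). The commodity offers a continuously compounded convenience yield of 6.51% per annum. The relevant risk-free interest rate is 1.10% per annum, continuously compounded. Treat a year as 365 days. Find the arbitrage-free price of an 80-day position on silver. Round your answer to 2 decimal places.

Net carry = r + u − y = 0.0110 + 0.0540 − 0.0651 = -0.0001
F = S·e^((r+u−y)T) = 22.99 · e^(-0.0001 × 80/365) = 22.99 · e^-0.000022
= 22.99 × 0.999978 = €22.99 per troy ounce

€22.99 per troy ounce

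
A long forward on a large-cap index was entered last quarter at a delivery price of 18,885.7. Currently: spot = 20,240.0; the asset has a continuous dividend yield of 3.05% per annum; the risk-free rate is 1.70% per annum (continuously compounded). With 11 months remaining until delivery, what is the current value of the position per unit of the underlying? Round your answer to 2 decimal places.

Current fair forward for the remaining 11 months: F = S·e^((r − q)·T), (r − q) = 0.0170 − 0.0305 = -0.0135
F = 20240.0 · e^(-0.0135 × 11/12) = 20240.0 × 0.98770126 = 19991.0735
Value of long forward = (F − K)·e^(−rT) = (19991.0735 − 18885.7) · e^(−0.0170·11/12)
= 1105.3735 × 0.98453746 = 1088.28

1088.28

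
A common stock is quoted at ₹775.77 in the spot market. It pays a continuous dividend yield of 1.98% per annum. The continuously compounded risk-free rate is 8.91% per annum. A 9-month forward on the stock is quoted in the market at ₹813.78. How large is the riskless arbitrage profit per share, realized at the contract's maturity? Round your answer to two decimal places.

₹3.38 per share

Fair forward: F* = S·e^(carry·T), with carry = (r − q) = 0.0891 − 0.0198 = 0.0693
F* = 775.77 · e^(0.0693 × 9/12) = 775.77 · e^0.051975 = 775.77 × 1.053349 = ₹817.1566
Market ₹813.78 < fair ₹817.1566: forward underpriced → reverse cash-and-carry (short spot, go long the forward).
At maturity, profit = |F_mkt − F*| = |813.78 − 817.1566| = ₹3.38 per share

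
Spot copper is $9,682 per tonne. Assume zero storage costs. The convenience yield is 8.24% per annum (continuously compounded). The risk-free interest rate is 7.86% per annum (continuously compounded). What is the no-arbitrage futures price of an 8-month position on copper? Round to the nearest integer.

$9,658 per tonne

Net carry = r + u − y = 0.0786 + 0.0000 − 0.0824 = -0.0038
F = S·e^((r+u−y)T) = 9682 · e^(-0.0038 × 8/12) = 9682 · e^-0.002533
= 9682 × 0.997470 = $9,658 per tonne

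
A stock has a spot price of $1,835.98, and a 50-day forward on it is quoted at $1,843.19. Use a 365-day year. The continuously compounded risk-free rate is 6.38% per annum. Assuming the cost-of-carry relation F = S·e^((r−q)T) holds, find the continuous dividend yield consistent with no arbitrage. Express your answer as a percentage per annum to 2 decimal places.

From F = S·e^((r−q)T): (r − q) = ln(F/S)/T
ln(1843.19/1835.98) = ln(1.003927) = 0.003919
(r − q) = 0.003919 / (50/365) = 0.028609
q = r − ln(F/S)/T = 0.0638 − 0.028609 = 0.035191
q = 3.52%

3.52%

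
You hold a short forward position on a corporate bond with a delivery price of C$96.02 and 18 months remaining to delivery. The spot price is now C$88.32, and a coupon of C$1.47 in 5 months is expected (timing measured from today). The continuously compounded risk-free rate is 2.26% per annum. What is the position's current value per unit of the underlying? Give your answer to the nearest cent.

PV(remaining coupons) I = 1.47·e^(−0.0226·5/12) = 1.4562
Current forward F = (S − I)·e^(rT) = (88.32 − 1.4562)·e^(0.0226·18/12) = 86.8638 × 1.034481 = 89.8590
Value (long) = (F − K)·e^(−rT) = (89.8590 − 96.02) × 0.966668 = -5.9556
Short position value = −(long value) = C$5.96

C$5.96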